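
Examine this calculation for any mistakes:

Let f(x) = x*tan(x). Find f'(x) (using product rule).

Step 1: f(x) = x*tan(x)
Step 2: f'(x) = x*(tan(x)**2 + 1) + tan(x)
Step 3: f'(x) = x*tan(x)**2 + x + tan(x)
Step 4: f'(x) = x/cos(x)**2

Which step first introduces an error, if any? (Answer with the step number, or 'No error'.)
Step 4

Step 4 is incorrect due to a dropped term.
The step shows: x/cos(x)**2
The correct value should be: x/cos(x)**2 + tan(x)

Explanation: A term was dropped: the term tan(x) was incorrectly omitted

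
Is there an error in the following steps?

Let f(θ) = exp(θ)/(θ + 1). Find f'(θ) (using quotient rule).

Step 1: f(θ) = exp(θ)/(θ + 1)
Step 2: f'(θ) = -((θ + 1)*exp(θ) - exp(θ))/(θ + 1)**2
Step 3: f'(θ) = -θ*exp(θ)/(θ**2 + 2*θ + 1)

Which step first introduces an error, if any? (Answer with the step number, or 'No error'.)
Step 2

Step 2 is incorrect due to a sign flip.
The step shows: -((θ + 1)*exp(θ) - exp(θ))/(θ + 1)**2
The correct value should be: ((θ + 1)*exp(θ) - exp(θ))/(θ + 1)**2

Explanation: The sign of the whole expression was flipped: the term ((θ + 1)*exp(θ) - exp(θ))/(θ + 1)**2 was incorrectly written as -((θ + 1)*exp(θ) - exp(θ))/(θ + 1)**2
The later steps are derived from this incorrect expression, so the error originates in Step 2.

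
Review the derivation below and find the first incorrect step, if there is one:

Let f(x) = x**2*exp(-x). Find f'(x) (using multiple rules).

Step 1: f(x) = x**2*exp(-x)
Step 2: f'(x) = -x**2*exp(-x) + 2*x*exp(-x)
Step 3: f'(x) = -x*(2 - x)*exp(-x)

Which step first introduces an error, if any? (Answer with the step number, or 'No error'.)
Step 3

Step 3 is incorrect due to a sign flip.
The step shows: -x*(2 - x)*exp(-x)
The correct value should be: x*(2 - x)*exp(-x)

Explanation: The sign of the whole expression was flipped: the term x*(2 - x)*exp(-x) was incorrectly written as -x*(2 - x)*exp(-x)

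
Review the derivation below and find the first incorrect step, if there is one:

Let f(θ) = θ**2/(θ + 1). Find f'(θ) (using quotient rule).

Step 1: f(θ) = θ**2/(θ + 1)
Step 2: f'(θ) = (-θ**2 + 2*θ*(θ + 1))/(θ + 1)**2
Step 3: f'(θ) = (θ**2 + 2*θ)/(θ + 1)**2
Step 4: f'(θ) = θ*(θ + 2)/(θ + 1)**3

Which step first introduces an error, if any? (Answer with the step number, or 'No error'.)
Step 4

Step 4 is incorrect due to a wrong exponent.
The step shows: θ*(θ + 2)/(θ + 1)**3
The correct value should be: θ*(θ + 2)/(θ + 1)**2

Explanation: The exponent -2 on θ + 1 was incorrectly written as -3: the term θ*(θ + 2)/(θ + 1)**2 was incorrectly written as θ*(θ + 2)/(θ + 1)**3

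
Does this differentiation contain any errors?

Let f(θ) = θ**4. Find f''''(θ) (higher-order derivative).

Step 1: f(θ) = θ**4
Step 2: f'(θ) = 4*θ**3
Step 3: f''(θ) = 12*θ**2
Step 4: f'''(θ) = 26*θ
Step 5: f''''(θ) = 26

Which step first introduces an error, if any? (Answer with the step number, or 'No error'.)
Step 4

Step 4 is incorrect due to a wrong coefficient.
The step shows: 26*θ
The correct value should be: 24*θ

Explanation: The coefficient 24 was incorrectly written as 26: the term 24*θ was incorrectly written as 26*θ
The later steps are derived from this incorrect expression, so the error originates in Step 4.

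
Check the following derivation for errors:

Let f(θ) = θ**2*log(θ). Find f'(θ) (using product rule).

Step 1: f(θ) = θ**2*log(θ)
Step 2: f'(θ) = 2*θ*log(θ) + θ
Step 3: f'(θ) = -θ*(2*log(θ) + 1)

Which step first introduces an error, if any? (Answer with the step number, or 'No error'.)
Step 3

Step 3 is incorrect due to a sign flip.
The step shows: -θ*(2*log(θ) + 1)
The correct value should be: θ*(2*log(θ) + 1)

Explanation: The sign of the whole expression was flipped: the term θ*(2*log(θ) + 1) was incorrectly written as -θ*(2*log(θ) + 1)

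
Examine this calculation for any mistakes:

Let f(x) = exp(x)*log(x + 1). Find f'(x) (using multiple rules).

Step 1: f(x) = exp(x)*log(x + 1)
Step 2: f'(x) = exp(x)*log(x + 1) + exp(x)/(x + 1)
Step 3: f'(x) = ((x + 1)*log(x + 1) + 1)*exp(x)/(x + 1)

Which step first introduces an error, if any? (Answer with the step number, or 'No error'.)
No error

All steps in this derivation are correct.
The final answer f'(x) = ((x + 1)*log(x + 1) + 1)*exp(x)/(x + 1) is valid.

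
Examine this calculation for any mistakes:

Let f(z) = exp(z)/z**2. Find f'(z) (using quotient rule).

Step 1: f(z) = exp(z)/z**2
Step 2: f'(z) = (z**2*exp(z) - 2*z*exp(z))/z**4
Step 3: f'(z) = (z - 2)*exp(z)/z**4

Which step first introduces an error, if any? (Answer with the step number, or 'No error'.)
Step 3

Step 3 is incorrect due to a wrong exponent.
The step shows: (z - 2)*exp(z)/z**4
The correct value should be: (z - 2)*exp(z)/z**3

Explanation: The exponent -3 on z was incorrectly written as -4: the term (z - 2)*exp(z)/z**3 was incorrectly written as (z - 2)*exp(z)/z**4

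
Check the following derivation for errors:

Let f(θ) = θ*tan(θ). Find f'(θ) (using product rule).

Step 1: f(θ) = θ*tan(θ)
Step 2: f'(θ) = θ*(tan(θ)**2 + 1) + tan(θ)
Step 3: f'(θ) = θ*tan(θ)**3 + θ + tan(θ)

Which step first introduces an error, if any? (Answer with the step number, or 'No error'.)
Step 3

Step 3 is incorrect due to a wrong exponent.
The step shows: θ*tan(θ)**3 + θ + tan(θ)
The correct value should be: θ*tan(θ)**2 + θ + tan(θ)

Explanation: The exponent 2 on tan(θ) was incorrectly written as 3: the term θ*tan(θ)**2 was incorrectly written as θ*tan(θ)**3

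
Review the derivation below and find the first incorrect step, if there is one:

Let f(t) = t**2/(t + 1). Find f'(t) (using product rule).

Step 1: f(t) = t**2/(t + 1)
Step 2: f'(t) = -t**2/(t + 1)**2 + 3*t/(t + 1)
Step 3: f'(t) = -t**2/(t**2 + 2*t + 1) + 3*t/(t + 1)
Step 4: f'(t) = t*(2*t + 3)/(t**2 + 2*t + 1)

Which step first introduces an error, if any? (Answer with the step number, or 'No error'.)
Step 2

Step 2 is incorrect due to a wrong coefficient.
The step shows: -t**2/(t + 1)**2 + 3*t/(t + 1)
The correct value should be: -t**2/(t + 1)**2 + 2*t/(t + 1)

Explanation: The coefficient 2 was incorrectly written as 3: the term 2*t/(t + 1) was incorrectly written as 3*t/(t + 1)
The later steps are derived from this incorrect expression, so the error originates in Step 2.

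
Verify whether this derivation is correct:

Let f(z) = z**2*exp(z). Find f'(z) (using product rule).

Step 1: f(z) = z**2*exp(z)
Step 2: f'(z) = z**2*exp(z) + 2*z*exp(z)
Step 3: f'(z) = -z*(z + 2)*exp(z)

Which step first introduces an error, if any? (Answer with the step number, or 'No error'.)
Step 3

Step 3 is incorrect due to a sign flip.
The step shows: -z*(z + 2)*exp(z)
The correct value should be: z*(z + 2)*exp(z)

Explanation: The sign of the whole expression was flipped: the term z*(z + 2)*exp(z) was incorrectly written as -z*(z + 2)*exp(z)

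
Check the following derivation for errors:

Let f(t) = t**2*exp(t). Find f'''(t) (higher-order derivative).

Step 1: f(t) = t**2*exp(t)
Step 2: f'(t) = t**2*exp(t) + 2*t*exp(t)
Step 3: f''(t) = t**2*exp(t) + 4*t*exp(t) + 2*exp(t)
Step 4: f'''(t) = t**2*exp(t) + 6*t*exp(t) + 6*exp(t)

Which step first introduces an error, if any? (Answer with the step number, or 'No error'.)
No error

All steps in this derivation are correct.
The final answer f'''(t) = t**2*exp(t) + 6*t*exp(t) + 6*exp(t) is valid.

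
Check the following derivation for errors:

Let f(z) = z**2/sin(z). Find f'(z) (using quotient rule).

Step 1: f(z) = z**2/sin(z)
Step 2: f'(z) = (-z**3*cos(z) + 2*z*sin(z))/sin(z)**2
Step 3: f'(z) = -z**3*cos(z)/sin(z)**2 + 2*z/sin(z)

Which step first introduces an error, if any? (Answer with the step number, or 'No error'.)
Step 2

Step 2 is incorrect due to a wrong exponent.
The step shows: (-z**3*cos(z) + 2*z*sin(z))/sin(z)**2
The correct value should be: (-z**2*cos(z) + 2*z*sin(z))/sin(z)**2

Explanation: The exponent 2 on z was incorrectly written as 3: the term (-z**2*cos(z) + 2*z*sin(z))/sin(z)**2 was incorrectly written as (-z**3*cos(z) + 2*z*sin(z))/sin(z)**2
The later steps are derived from this incorrect expression, so the error originates in Step 2.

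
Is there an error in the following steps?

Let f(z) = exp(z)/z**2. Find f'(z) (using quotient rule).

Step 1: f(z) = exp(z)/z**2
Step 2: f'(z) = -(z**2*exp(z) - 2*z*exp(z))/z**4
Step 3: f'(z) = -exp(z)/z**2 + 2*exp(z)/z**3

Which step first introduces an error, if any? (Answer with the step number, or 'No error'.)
Step 2

Step 2 is incorrect due to a sign flip.
The step shows: -(z**2*exp(z) - 2*z*exp(z))/z**4
The correct value should be: (z**2*exp(z) - 2*z*exp(z))/z**4

Explanation: The sign of the whole expression was flipped: the term (z**2*exp(z) - 2*z*exp(z))/z**4 was incorrectly written as -(z**2*exp(z) - 2*z*exp(z))/z**4
The later steps are derived from this incorrect expression, so the error originates in Step 2.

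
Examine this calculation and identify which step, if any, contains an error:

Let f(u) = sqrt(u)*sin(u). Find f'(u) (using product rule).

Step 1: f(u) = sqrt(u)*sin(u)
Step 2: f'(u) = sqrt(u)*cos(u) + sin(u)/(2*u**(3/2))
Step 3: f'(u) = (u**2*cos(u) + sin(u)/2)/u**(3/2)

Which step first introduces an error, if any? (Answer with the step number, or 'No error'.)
Step 2

Step 2 is incorrect due to a wrong exponent.
The step shows: sqrt(u)*cos(u) + sin(u)/(2*u**(3/2))
The correct value should be: sqrt(u)*cos(u) + sin(u)/(2*sqrt(u))

Explanation: The exponent -1/2 on u was incorrectly written as -3/2: the term sin(u)/(2*sqrt(u)) was incorrectly written as sin(u)/(2*u**(3/2))
The later steps are derived from this incorrect expression, so the error originates in Step 2.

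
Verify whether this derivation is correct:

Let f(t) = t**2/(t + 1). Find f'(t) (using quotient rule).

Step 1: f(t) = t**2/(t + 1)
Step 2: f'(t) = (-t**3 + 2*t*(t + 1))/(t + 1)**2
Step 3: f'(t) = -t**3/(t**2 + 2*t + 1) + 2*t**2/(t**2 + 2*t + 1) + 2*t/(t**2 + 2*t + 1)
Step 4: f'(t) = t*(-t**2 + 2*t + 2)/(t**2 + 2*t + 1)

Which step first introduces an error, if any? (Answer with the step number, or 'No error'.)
Step 2

Step 2 is incorrect due to a wrong exponent.
The step shows: (-t**3 + 2*t*(t + 1))/(t + 1)**2
The correct value should be: (-t**2 + 2*t*(t + 1))/(t + 1)**2

Explanation: The exponent 2 on t was incorrectly written as 3: the term (-t**2 + 2*t*(t + 1))/(t + 1)**2 was incorrectly written as (-t**3 + 2*t*(t + 1))/(t + 1)**2
The later steps are derived from this incorrect expression, so the error originates in Step 2.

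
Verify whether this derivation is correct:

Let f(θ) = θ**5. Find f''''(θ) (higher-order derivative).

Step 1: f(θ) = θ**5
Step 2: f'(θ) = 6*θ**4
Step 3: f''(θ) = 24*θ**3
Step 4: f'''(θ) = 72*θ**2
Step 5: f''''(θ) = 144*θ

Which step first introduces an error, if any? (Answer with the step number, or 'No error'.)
Step 2

Step 2 is incorrect due to a wrong coefficient.
The step shows: 6*θ**4
The correct value should be: 5*θ**4

Explanation: The coefficient 5 was incorrectly written as 6: the term 5*θ**4 was incorrectly written as 6*θ**4
The later steps are derived from this incorrect expression, so the error originates in Step 2.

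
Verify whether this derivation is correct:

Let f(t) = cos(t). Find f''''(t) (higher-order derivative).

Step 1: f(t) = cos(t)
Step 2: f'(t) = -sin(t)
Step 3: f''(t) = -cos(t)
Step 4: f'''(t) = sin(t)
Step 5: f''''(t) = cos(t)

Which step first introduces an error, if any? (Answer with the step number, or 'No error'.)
No error

All steps in this derivation are correct.
The final answer f''''(t) = cos(t) is valid.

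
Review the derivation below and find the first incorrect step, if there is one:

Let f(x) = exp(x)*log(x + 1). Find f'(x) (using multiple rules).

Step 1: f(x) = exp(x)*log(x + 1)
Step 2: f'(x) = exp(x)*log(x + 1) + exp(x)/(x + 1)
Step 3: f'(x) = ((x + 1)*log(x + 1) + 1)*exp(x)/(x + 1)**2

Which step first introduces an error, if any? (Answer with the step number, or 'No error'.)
Step 3

Step 3 is incorrect due to a wrong exponent.
The step shows: ((x + 1)*log(x + 1) + 1)*exp(x)/(x + 1)**2
The correct value should be: ((x + 1)*log(x + 1) + 1)*exp(x)/(x + 1)

Explanation: The exponent -1 on x + 1 was incorrectly written as -2: the term ((x + 1)*log(x + 1) + 1)*exp(x)/(x + 1) was incorrectly written as ((x + 1)*log(x + 1) + 1)*exp(x)/(x + 1)**2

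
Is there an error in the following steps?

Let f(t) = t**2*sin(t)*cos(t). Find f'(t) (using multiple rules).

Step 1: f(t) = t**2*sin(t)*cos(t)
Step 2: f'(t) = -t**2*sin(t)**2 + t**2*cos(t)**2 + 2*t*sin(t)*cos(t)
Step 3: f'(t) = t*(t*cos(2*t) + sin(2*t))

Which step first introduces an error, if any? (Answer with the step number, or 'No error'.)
No error

All steps in this derivation are correct.
The final answer f'(t) = t*(t*cos(2*t) + sin(2*t)) is valid.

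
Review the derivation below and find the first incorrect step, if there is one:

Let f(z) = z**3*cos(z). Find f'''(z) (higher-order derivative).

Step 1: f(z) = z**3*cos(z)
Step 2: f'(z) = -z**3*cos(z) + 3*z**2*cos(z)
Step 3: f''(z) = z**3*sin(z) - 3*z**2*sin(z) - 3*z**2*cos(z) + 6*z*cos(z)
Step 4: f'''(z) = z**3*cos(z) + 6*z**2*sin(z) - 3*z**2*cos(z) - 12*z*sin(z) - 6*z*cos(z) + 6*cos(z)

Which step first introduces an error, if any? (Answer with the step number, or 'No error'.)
Step 2

Step 2 is incorrect due to a wrong trig function.
The step shows: -z**3*cos(z) + 3*z**2*cos(z)
The correct value should be: -z**3*sin(z) + 3*z**2*cos(z)

Explanation: sin(z) was incorrectly written as cos(z): the term -z**3*sin(z) was incorrectly written as -z**3*cos(z)
The later steps are derived from this incorrect expression, so the error originates in Step 2.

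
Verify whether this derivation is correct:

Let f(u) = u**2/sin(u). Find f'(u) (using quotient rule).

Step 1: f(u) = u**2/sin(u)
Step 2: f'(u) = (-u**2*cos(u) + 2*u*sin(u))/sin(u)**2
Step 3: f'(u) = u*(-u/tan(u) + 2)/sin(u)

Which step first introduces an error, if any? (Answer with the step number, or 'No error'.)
No error

All steps in this derivation are correct.
The final answer f'(u) = u*(-u/tan(u) + 2)/sin(u) is valid.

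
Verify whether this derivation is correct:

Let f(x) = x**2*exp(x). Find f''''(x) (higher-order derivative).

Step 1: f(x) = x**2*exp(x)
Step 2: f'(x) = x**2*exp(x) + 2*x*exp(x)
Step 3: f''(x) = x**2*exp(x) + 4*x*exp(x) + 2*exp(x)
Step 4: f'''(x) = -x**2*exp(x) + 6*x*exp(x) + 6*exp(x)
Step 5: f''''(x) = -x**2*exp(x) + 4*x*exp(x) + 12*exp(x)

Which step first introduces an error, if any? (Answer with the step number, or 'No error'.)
Step 4

Step 4 is incorrect due to a sign flip.
The step shows: -x**2*exp(x) + 6*x*exp(x) + 6*exp(x)
The correct value should be: x**2*exp(x) + 6*x*exp(x) + 6*exp(x)

Explanation: The sign of one term was flipped: the term x**2*exp(x) was incorrectly written as -x**2*exp(x)
The later steps are derived from this incorrect expression, so the error originates in Step 4.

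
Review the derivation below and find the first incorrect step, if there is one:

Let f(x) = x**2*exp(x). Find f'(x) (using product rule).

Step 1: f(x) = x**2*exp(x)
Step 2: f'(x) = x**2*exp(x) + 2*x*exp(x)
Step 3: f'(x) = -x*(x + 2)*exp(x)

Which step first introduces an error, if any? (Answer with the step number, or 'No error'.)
Step 3

Step 3 is incorrect due to a sign flip.
The step shows: -x*(x + 2)*exp(x)
The correct value should be: x*(x + 2)*exp(x)

Explanation: The sign of the whole expression was flipped: the term x*(x + 2)*exp(x) was incorrectly written as -x*(x + 2)*exp(x)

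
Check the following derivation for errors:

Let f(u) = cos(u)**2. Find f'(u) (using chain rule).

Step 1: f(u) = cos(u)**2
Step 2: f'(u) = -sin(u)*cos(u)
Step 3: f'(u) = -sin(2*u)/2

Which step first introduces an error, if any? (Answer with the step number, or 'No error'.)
Step 2

Step 2 is incorrect due to a wrong coefficient.
The step shows: -sin(u)*cos(u)
The correct value should be: -2*sin(u)*cos(u)

Explanation: The coefficient -2 was incorrectly written as -1: the term -2*sin(u)*cos(u) was incorrectly written as -sin(u)*cos(u)
The later steps are derived from this incorrect expression, so the error originates in Step 2.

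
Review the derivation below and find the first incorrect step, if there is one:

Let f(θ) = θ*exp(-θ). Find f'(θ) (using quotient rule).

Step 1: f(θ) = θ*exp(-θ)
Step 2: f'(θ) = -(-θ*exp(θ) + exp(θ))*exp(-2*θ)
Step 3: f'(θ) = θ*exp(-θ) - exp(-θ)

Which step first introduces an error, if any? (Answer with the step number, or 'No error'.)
Step 2

Step 2 is incorrect due to a sign flip.
The step shows: -(-θ*exp(θ) + exp(θ))*exp(-2*θ)
The correct value should be: (-θ*exp(θ) + exp(θ))*exp(-2*θ)

Explanation: The sign of the whole expression was flipped: the term (-θ*exp(θ) + exp(θ))*exp(-2*θ) was incorrectly written as -(-θ*exp(θ) + exp(θ))*exp(-2*θ)
The later steps are derived from this incorrect expression, so the error originates in Step 2.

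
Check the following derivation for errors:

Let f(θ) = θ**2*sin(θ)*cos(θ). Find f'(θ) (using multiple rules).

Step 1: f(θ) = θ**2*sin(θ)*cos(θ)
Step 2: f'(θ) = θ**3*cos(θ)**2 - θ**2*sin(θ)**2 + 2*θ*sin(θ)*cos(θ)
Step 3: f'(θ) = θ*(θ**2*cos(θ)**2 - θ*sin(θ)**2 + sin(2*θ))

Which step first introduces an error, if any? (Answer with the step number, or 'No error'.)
Step 2

Step 2 is incorrect due to a wrong exponent.
The step shows: θ**3*cos(θ)**2 - θ**2*sin(θ)**2 + 2*θ*sin(θ)*cos(θ)
The correct value should be: -θ**2*sin(θ)**2 + θ**2*cos(θ)**2 + 2*θ*sin(θ)*cos(θ)

Explanation: The exponent 2 on θ was incorrectly written as 3: the term θ**2*cos(θ)**2 was incorrectly written as θ**3*cos(θ)**2
The later steps are derived from this incorrect expression, so the error originates in Step 2.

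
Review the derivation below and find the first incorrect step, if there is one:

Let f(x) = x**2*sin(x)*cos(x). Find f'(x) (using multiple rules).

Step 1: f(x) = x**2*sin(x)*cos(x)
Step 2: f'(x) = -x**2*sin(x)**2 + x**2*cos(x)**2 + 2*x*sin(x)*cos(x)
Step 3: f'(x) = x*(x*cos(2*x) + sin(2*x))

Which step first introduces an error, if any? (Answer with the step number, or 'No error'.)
No error

All steps in this derivation are correct.
The final answer f'(x) = x*(x*cos(2*x) + sin(2*x)) is valid.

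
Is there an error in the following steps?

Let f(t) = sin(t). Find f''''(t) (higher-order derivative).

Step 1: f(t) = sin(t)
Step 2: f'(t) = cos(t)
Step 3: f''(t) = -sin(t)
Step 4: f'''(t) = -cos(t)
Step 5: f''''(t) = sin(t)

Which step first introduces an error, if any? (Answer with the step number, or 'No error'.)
No error

All steps in this derivation are correct.
The final answer f''''(t) = sin(t) is valid.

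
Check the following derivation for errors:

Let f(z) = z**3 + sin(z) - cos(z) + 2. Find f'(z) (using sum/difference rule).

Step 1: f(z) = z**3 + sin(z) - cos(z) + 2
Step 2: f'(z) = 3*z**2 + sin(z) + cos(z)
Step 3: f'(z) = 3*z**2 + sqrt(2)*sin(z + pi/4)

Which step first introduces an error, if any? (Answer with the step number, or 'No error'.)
No error

All steps in this derivation are correct.
The final answer f'(z) = 3*z**2 + sqrt(2)*sin(z + pi/4) is valid.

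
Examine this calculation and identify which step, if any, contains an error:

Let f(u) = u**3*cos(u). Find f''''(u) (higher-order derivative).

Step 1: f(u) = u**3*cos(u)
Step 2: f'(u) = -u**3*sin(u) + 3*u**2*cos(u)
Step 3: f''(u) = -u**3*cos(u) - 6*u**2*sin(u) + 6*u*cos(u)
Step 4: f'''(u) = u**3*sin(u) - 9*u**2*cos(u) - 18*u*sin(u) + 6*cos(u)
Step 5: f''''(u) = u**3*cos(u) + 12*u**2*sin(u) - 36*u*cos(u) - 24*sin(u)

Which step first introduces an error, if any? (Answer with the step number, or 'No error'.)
No error

All steps in this derivation are correct.
The final answer f''''(u) = u**3*cos(u) + 12*u**2*sin(u) - 36*u*cos(u) - 24*sin(u) is valid.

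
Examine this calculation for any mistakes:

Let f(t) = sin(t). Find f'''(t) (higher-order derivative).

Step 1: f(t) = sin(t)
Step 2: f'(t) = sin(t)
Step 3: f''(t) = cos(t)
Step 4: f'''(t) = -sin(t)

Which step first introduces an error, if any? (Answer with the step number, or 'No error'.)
Step 2

Step 2 is incorrect due to a wrong trig function.
The step shows: sin(t)
The correct value should be: cos(t)

Explanation: cos(t) was incorrectly written as sin(t): the term cos(t) was incorrectly written as sin(t)
The later steps are derived from this incorrect expression, so the error originates in Step 2.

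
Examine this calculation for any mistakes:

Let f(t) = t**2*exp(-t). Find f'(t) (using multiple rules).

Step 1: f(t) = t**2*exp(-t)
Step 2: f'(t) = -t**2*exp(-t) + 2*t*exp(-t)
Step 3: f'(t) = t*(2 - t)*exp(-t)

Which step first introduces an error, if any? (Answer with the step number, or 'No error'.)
No error

All steps in this derivation are correct.
The final answer f'(t) = t*(2 - t)*exp(-t) is valid.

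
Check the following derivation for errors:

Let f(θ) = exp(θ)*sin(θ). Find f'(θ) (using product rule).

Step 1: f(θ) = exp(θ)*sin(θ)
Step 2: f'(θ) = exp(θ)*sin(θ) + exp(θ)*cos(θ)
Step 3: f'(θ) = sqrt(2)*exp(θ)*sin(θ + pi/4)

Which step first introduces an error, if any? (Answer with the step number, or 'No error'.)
No error

All steps in this derivation are correct.
The final answer f'(θ) = sqrt(2)*exp(θ)*sin(θ + pi/4) is valid.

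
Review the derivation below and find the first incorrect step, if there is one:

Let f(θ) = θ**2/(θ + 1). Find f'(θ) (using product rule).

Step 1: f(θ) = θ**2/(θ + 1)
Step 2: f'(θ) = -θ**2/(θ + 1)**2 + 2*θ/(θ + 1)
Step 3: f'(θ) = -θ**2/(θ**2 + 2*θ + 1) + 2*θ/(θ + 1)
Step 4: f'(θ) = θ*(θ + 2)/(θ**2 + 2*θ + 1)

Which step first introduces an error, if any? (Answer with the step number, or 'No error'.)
No error

All steps in this derivation are correct.
The final answer f'(θ) = θ*(θ + 2)/(θ**2 + 2*θ + 1) is valid.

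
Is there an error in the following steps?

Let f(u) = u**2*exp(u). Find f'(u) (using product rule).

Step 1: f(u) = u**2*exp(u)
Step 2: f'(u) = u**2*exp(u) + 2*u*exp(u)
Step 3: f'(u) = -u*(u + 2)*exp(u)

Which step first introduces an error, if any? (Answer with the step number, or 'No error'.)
Step 3

Step 3 is incorrect due to a sign flip.
The step shows: -u*(u + 2)*exp(u)
The correct value should be: u*(u + 2)*exp(u)

Explanation: The sign of the whole expression was flipped: the term u*(u + 2)*exp(u) was incorrectly written as -u*(u + 2)*exp(u)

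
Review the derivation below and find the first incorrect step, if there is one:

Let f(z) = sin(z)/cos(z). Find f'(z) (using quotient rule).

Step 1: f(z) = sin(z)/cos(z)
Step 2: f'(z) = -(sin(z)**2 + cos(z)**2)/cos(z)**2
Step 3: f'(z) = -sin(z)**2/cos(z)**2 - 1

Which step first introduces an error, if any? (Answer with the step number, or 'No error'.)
Step 2

Step 2 is incorrect due to a sign flip.
The step shows: -(sin(z)**2 + cos(z)**2)/cos(z)**2
The correct value should be: (sin(z)**2 + cos(z)**2)/cos(z)**2

Explanation: The sign of the whole expression was flipped: the term (sin(z)**2 + cos(z)**2)/cos(z)**2 was incorrectly written as -(sin(z)**2 + cos(z)**2)/cos(z)**2
The later steps are derived from this incorrect expression, so the error originates in Step 2.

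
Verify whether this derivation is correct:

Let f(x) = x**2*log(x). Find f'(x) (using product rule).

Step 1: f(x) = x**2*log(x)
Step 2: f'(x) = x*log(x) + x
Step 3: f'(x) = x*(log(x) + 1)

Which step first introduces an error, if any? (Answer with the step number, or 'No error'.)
Step 2

Step 2 is incorrect due to a wrong coefficient.
The step shows: x*log(x) + x
The correct value should be: 2*x*log(x) + x

Explanation: The coefficient 2 was incorrectly written as 1: the term 2*x*log(x) was incorrectly written as x*log(x)
The later steps are derived from this incorrect expression, so the error originates in Step 2.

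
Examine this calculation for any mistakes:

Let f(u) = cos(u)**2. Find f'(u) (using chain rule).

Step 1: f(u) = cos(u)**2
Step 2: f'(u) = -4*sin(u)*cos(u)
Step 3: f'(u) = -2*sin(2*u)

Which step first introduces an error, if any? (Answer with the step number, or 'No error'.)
Step 2

Step 2 is incorrect due to a wrong coefficient.
The step shows: -4*sin(u)*cos(u)
The correct value should be: -2*sin(u)*cos(u)

Explanation: The coefficient -2 was incorrectly written as -4: the term -2*sin(u)*cos(u) was incorrectly written as -4*sin(u)*cos(u)
The later steps are derived from this incorrect expression, so the error originates in Step 2.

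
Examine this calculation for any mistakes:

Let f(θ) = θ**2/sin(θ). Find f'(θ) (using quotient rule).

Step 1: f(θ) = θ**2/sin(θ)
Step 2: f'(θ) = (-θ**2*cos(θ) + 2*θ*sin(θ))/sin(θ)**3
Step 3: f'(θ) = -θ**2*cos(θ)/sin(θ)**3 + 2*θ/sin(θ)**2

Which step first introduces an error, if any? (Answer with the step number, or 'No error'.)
Step 2

Step 2 is incorrect due to a wrong exponent.
The step shows: (-θ**2*cos(θ) + 2*θ*sin(θ))/sin(θ)**3
The correct value should be: (-θ**2*cos(θ) + 2*θ*sin(θ))/sin(θ)**2

Explanation: The exponent -2 on sin(θ) was incorrectly written as -3: the term (-θ**2*cos(θ) + 2*θ*sin(θ))/sin(θ)**2 was incorrectly written as (-θ**2*cos(θ) + 2*θ*sin(θ))/sin(θ)**3
The later steps are derived from this incorrect expression, so the error originates in Step 2.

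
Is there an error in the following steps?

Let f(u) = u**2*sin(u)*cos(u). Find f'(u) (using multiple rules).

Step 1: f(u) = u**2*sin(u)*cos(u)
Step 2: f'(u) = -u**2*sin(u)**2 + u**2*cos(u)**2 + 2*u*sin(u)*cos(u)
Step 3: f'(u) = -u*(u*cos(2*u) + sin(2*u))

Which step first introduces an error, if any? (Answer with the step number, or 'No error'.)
Step 3

Step 3 is incorrect due to a sign flip.
The step shows: -u*(u*cos(2*u) + sin(2*u))
The correct value should be: u*(u*cos(2*u) + sin(2*u))

Explanation: The sign of the whole expression was flipped: the term u*(u*cos(2*u) + sin(2*u)) was incorrectly written as -u*(u*cos(2*u) + sin(2*u))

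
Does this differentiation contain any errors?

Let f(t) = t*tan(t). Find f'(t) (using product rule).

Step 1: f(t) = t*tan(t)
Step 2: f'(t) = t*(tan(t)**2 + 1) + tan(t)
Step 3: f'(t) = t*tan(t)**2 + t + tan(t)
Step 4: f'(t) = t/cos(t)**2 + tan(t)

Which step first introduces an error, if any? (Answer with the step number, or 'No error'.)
No error

All steps in this derivation are correct.
The final answer f'(t) = t/cos(t)**2 + tan(t) is valid.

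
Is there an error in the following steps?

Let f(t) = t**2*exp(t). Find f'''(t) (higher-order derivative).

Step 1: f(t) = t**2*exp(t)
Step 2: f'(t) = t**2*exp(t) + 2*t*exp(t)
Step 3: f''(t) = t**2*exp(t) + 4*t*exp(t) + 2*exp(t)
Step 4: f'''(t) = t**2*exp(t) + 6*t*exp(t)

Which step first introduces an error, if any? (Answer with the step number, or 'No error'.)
Step 4

Step 4 is incorrect due to a dropped term.
The step shows: t**2*exp(t) + 6*t*exp(t)
The correct value should be: t**2*exp(t) + 6*t*exp(t) + 6*exp(t)

Explanation: A term was dropped: the term 6*exp(t) was incorrectly omitted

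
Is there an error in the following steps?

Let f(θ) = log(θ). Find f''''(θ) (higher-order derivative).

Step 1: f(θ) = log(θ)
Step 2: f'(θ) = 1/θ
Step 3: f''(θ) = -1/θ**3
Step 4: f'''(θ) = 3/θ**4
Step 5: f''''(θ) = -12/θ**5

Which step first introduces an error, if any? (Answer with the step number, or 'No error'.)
Step 3

Step 3 is incorrect due to a wrong exponent.
The step shows: -1/θ**3
The correct value should be: -1/θ**2

Explanation: The exponent -2 on θ was incorrectly written as -3: the term -1/θ**2 was incorrectly written as -1/θ**3
The later steps are derived from this incorrect expression, so the error originates in Step 3.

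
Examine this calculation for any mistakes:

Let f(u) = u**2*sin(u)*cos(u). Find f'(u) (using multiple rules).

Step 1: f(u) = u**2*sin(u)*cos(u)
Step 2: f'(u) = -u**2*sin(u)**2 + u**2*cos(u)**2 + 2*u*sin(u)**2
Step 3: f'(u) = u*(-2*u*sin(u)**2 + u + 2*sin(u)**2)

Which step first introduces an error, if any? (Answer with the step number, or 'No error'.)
Step 2

Step 2 is incorrect due to a wrong trig function.
The step shows: -u**2*sin(u)**2 + u**2*cos(u)**2 + 2*u*sin(u)**2
The correct value should be: -u**2*sin(u)**2 + u**2*cos(u)**2 + 2*u*sin(u)*cos(u)

Explanation: cos(u) was incorrectly written as sin(u): the term 2*u*sin(u)*cos(u) was incorrectly written as 2*u*sin(u)**2
The later steps are derived from this incorrect expression, so the error originates in Step 2.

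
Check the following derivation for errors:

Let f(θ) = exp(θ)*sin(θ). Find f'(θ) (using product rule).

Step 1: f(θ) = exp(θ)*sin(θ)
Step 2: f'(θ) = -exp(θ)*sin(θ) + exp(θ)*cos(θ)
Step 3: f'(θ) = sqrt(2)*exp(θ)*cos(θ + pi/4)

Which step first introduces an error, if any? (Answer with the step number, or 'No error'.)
Step 2

Step 2 is incorrect due to a sign flip.
The step shows: -exp(θ)*sin(θ) + exp(θ)*cos(θ)
The correct value should be: exp(θ)*sin(θ) + exp(θ)*cos(θ)

Explanation: The sign of one term was flipped: the term exp(θ)*sin(θ) was incorrectly written as -exp(θ)*sin(θ)
The later steps are derived from this incorrect expression, so the error originates in Step 2.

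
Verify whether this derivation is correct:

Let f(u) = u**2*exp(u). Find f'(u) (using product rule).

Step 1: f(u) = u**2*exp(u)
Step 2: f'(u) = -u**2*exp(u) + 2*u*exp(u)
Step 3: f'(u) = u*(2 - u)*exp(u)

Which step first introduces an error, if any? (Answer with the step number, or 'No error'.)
Step 2

Step 2 is incorrect due to a sign flip.
The step shows: -u**2*exp(u) + 2*u*exp(u)
The correct value should be: u**2*exp(u) + 2*u*exp(u)

Explanation: The sign of one term was flipped: the term u**2*exp(u) was incorrectly written as -u**2*exp(u)
The later steps are derived from this incorrect expression, so the error originates in Step 2.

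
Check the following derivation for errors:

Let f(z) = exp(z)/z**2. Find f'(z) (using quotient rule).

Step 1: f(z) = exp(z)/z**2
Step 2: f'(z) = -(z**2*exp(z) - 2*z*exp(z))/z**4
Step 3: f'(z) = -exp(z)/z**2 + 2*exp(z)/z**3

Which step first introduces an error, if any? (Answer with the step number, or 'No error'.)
Step 2

Step 2 is incorrect due to a sign flip.
The step shows: -(z**2*exp(z) - 2*z*exp(z))/z**4
The correct value should be: (z**2*exp(z) - 2*z*exp(z))/z**4

Explanation: The sign of the whole expression was flipped: the term (z**2*exp(z) - 2*z*exp(z))/z**4 was incorrectly written as -(z**2*exp(z) - 2*z*exp(z))/z**4
The later steps are derived from this incorrect expression, so the error originates in Step 2.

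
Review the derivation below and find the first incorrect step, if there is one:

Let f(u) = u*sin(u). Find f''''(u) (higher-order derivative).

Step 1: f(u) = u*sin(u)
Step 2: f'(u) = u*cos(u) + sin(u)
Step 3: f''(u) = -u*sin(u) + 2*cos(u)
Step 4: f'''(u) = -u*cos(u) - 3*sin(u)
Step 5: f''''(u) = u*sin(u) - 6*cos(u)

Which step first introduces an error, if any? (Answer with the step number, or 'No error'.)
Step 5

Step 5 is incorrect due to a wrong coefficient.
The step shows: u*sin(u) - 6*cos(u)
The correct value should be: u*sin(u) - 4*cos(u)

Explanation: The coefficient -4 was incorrectly written as -6: the term -4*cos(u) was incorrectly written as -6*cos(u)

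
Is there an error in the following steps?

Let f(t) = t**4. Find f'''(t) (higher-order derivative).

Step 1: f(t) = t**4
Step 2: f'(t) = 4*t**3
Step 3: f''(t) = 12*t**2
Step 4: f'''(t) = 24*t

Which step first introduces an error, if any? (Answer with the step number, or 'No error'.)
No error

All steps in this derivation are correct.
The final answer f'''(t) = 24*t is valid.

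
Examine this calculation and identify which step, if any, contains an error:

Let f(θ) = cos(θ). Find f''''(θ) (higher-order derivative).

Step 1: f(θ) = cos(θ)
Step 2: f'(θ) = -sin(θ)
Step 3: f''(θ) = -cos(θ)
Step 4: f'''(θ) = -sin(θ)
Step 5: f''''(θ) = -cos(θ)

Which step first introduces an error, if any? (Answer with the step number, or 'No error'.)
Step 4

Step 4 is incorrect due to a sign flip.
The step shows: -sin(θ)
The correct value should be: sin(θ)

Explanation: The sign of the whole expression was flipped: the term sin(θ) was incorrectly written as -sin(θ)
The later steps are derived from this incorrect expression, so the error originates in Step 4.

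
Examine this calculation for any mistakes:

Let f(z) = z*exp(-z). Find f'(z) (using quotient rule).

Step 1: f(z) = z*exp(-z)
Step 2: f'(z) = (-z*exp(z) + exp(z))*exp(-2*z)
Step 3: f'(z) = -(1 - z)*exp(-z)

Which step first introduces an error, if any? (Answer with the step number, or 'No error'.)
Step 3

Step 3 is incorrect due to a sign flip.
The step shows: -(1 - z)*exp(-z)
The correct value should be: (1 - z)*exp(-z)

Explanation: The sign of the whole expression was flipped: the term (1 - z)*exp(-z) was incorrectly written as -(1 - z)*exp(-z)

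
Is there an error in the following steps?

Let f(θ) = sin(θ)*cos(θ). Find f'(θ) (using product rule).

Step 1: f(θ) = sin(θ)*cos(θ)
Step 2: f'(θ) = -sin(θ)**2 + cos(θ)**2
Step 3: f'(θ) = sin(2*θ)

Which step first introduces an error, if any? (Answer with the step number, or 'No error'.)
Step 3

Step 3 is incorrect due to a wrong trig function.
The step shows: sin(2*θ)
The correct value should be: cos(2*θ)

Explanation: cos(2*θ) was incorrectly written as sin(2*θ): the term cos(2*θ) was incorrectly written as sin(2*θ)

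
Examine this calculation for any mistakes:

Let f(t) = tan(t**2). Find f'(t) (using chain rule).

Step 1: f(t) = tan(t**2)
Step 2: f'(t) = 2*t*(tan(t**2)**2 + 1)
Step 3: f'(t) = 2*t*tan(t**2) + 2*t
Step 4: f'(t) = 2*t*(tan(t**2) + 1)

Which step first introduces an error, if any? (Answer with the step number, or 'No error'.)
Step 3

Step 3 is incorrect due to a wrong exponent.
The step shows: 2*t*tan(t**2) + 2*t
The correct value should be: 2*t*tan(t**2)**2 + 2*t

Explanation: The exponent 2 on tan(t**2) was incorrectly written as 1: the term 2*t*tan(t**2)**2 was incorrectly written as 2*t*tan(t**2)
The later steps are derived from this incorrect expression, so the error originates in Step 3.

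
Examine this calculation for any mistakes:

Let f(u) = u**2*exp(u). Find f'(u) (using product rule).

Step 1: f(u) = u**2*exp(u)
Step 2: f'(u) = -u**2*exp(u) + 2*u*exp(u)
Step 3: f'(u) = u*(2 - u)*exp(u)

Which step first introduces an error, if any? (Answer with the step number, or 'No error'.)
Step 2

Step 2 is incorrect due to a sign flip.
The step shows: -u**2*exp(u) + 2*u*exp(u)
The correct value should be: u**2*exp(u) + 2*u*exp(u)

Explanation: The sign of one term was flipped: the term u**2*exp(u) was incorrectly written as -u**2*exp(u)
The later steps are derived from this incorrect expression, so the error originates in Step 2.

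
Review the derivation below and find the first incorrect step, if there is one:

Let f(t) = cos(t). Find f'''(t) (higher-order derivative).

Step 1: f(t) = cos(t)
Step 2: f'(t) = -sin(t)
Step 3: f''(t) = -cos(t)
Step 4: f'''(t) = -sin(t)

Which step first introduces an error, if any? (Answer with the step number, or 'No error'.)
Step 4

Step 4 is incorrect due to a sign flip.
The step shows: -sin(t)
The correct value should be: sin(t)

Explanation: The sign of the whole expression was flipped: the term sin(t) was incorrectly written as -sin(t)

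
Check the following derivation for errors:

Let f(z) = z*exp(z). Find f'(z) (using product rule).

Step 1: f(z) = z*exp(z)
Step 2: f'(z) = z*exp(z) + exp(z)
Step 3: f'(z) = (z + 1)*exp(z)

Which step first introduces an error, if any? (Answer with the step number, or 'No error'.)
No error

All steps in this derivation are correct.
The final answer f'(z) = (z + 1)*exp(z) is valid.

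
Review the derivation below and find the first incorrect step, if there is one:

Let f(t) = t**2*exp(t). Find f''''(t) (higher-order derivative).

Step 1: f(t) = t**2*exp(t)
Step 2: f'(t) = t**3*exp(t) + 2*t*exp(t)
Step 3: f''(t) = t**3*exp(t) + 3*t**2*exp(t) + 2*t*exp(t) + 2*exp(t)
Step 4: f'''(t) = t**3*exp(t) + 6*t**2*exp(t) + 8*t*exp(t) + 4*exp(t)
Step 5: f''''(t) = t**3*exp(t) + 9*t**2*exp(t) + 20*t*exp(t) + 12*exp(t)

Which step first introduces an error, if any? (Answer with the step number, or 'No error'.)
Step 2

Step 2 is incorrect due to a wrong exponent.
The step shows: t**3*exp(t) + 2*t*exp(t)
The correct value should be: t**2*exp(t) + 2*t*exp(t)

Explanation: The exponent 2 on t was incorrectly written as 3: the term t**2*exp(t) was incorrectly written as t**3*exp(t)
The later steps are derived from this incorrect expression, so the error originates in Step 2.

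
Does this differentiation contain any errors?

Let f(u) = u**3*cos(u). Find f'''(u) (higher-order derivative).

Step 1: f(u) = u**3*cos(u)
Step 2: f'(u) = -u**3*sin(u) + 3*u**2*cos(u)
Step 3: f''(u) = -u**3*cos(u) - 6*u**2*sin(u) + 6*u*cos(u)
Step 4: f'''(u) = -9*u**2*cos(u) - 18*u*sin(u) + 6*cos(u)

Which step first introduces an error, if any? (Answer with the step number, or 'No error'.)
Step 4

Step 4 is incorrect due to a dropped term.
The step shows: -9*u**2*cos(u) - 18*u*sin(u) + 6*cos(u)
The correct value should be: u**3*sin(u) - 9*u**2*cos(u) - 18*u*sin(u) + 6*cos(u)

Explanation: A term was dropped: the term u**3*sin(u) was incorrectly omitted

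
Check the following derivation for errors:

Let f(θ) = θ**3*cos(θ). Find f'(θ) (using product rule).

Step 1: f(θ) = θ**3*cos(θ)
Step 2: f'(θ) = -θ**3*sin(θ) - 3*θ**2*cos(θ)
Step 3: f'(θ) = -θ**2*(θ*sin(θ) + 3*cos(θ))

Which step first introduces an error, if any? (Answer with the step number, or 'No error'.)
Step 2

Step 2 is incorrect due to a sign flip.
The step shows: -θ**3*sin(θ) - 3*θ**2*cos(θ)
The correct value should be: -θ**3*sin(θ) + 3*θ**2*cos(θ)

Explanation: The sign of one term was flipped: the term 3*θ**2*cos(θ) was incorrectly written as -3*θ**2*cos(θ)
The later steps are derived from this incorrect expression, so the error originates in Step 2.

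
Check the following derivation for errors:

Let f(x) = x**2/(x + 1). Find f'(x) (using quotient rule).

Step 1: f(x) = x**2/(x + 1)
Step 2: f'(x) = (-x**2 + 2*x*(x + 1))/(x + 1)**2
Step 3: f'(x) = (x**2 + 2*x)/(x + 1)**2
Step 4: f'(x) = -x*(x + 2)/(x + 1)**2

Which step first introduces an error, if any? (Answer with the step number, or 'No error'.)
Step 4

Step 4 is incorrect due to a sign flip.
The step shows: -x*(x + 2)/(x + 1)**2
The correct value should be: x*(x + 2)/(x + 1)**2

Explanation: The sign of the whole expression was flipped: the term x*(x + 2)/(x + 1)**2 was incorrectly written as -x*(x + 2)/(x + 1)**2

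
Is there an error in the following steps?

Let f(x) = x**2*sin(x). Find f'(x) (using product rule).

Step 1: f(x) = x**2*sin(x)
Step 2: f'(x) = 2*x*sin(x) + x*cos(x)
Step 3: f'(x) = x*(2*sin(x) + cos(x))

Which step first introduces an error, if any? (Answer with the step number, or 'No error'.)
Step 2

Step 2 is incorrect due to a wrong exponent.
The step shows: 2*x*sin(x) + x*cos(x)
The correct value should be: x**2*cos(x) + 2*x*sin(x)

Explanation: The exponent 2 on x was incorrectly written as 1: the term x**2*cos(x) was incorrectly written as x*cos(x)
The later steps are derived from this incorrect expression, so the error originates in Step 2.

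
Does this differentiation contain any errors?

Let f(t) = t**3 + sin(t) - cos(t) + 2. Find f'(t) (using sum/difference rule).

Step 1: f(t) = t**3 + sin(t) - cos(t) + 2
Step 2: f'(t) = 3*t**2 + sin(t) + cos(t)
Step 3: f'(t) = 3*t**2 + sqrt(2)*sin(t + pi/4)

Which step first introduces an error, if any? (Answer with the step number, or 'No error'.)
No error

All steps in this derivation are correct.
The final answer f'(t) = 3*t**2 + sqrt(2)*sin(t + pi/4) is valid.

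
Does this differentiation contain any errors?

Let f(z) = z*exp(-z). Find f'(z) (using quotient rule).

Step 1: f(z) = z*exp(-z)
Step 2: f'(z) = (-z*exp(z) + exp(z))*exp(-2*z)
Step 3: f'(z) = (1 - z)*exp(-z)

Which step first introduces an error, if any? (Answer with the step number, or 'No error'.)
No error

All steps in this derivation are correct.
The final answer f'(z) = (1 - z)*exp(-z) is valid.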